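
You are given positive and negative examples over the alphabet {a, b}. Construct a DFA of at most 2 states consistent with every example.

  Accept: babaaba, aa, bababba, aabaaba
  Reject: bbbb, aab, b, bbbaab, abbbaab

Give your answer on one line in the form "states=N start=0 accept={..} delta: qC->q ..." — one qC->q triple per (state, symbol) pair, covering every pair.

Fold the examples into a partial DFA from state 0: repeatedly fix the first undefined (state, symbol) met by the shortest-then-alphabetical prefix, trying targets in increasing order and rejecting any under which an Accept and a Reject string meet in one state with the same remainder; add a state when all current targets are rejected. Accepting states are where Accept strings end.
a: 0a undefined. 0a->0: ok.
b: 0b undefined. 0b->0: no, babaaba/bbbb meet in 0. Open state 1: 0b->1.
ba: 1a undefined. 1a->0: ok.
bb: 1b undefined. 1b->0: no, babaaba/bbbb meet in 0. 1b->1: ok.
All examples now run through 2 states with every (state, symbol) defined. Accept strings end in {0}, Reject strings end in {1}; accept={0}.

states=2 start=0 accept={0} delta: 0a->0 0b->1 1a->0 1b->1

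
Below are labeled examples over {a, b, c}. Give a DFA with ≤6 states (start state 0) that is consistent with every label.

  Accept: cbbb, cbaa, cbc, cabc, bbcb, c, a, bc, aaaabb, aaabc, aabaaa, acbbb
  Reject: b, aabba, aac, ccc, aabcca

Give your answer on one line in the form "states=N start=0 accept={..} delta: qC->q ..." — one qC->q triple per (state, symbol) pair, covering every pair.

states=4 start=0 accept={1,3} delta: 0a->1 0b->0 0c->1 1a->1 1b->3 1c->2 2a->0 2b->1 2c->0 3a->0 3b->3 3c->1

Fold the examples into a partial DFA from state 0: repeatedly fix the first undefined (state, symbol) met by the shortest-then-alphabetical prefix, trying targets in increasing order and rejecting any under which an Accept and a Reject string meet in one state with the same remainder; add a state when all current targets are rejected. Accepting states are where Accept strings end.
a: 0a undefined. 0a->0: no, c/aac meet in 0 with "c" left. Open state 1: 0a->1.
b: 0b undefined. 0b->0: ok.
c: 0c undefined. 0c->0: no, cbbb/b meet in 0. 0c->1: ok.
aa: 1a undefined. 1a->0: no, cabc/aabba meet in 1. 1a->1: ok.
ac: 1c undefined. 1c->0: no, c/ccc meet in 1. 1c->1: no, c/aac meet in 1. Open state 2: 1c->2.
cb: 1b undefined. 1b->0: no, cbbb/b meet in 0. 1b->1: no, cbbb/aabba meet in 1. 1b->2: no, cbc/ccc meet in 2 with "c" left. Open state 3: 1b->3.
acb: 2b undefined. 2b->0: no, acbbb/b meet in 0. 2b->1: ok.
cba: 3a undefined. 3a->0: ok.
cbb: 3b undefined. 3b->0: no, cbbb/b meet in 0. 3b->1: no, cbaa/aabba meet in 1. 3b->2: no, aaaabb/aac meet in 2. 3b->3: ok.
cbc: 3c undefined. 3c->0: no, cbaa/aabcca meet in 1. 3c->1: ok.
ccc: 2c undefined. 2c->0: ok.
aabcca: 2a undefined. 2a->0: ok.
All examples now run through 4 states with every (state, symbol) defined. Accept strings end in {1,3}, Reject strings end in {0,2}; accept={1,3}.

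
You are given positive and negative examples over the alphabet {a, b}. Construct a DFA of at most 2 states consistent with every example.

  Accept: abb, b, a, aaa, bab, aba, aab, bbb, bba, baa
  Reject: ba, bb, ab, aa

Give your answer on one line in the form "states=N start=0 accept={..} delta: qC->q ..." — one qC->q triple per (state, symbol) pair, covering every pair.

states=2 start=0 accept={1} delta: 0a->1 0b->1 1a->0 1b->0

State merging on the prefix tree: take the shortest (then alphabetical) example prefix whose next move is undefined and point that move at state 0, else 1, else 2, ...; a target is out if some Accept/Reject pair would then sit in one state with the same input left (inseparable). If every existing state is out, open a new one.
a: 0a undefined. 0a->0: no, abb/bb meet in 0 with "bb" left. Open state 1: 0a->1.
b: 0b undefined. 0b->0: no, b/bb meet in 0. 0b->1: ok.
aa: 1a undefined. 1a->0: ok.
ab: 1b undefined. 1b->0: ok.
All examples now run through 2 states with every (state, symbol) defined. Accept strings end in {1}, Reject strings end in {0}; accept={1}.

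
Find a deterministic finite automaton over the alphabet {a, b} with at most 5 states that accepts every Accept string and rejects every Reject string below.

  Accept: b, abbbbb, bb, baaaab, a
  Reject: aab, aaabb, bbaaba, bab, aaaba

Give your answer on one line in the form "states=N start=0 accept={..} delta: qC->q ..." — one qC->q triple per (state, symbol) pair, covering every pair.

Fold the examples into a partial DFA from state 0: repeatedly fix the first undefined (state, symbol) met by the shortest-then-alphabetical prefix, trying targets in increasing order and rejecting any under which an Accept and a Reject string meet in one state with the same remainder; add a state when all current targets are rejected. Accepting states are where Accept strings end.
a: 0a undefined. 0a->0: no, b/aab meet in 0 with "b" left. Open state 1: 0a->1.
b: 0b undefined. 0b->0: ok.
aa: 1a undefined. 1a->0: no, b/aab meet in 0. 1a->1: no, baaaab/aab meet in 1 with "b" left. Open state 2: 1a->2.
ab: 1b undefined. 1b->0: no, b/bab meet in 0. 1b->1: no, abbbbb/bab meet in 1. 1b->2: ok.
aaa: 2a undefined. 2a->0: no, b/aaabb meet in 0. 2a->1: no, baaaab/aab meet in 2 with "b" left. 2a->2: no, baaaab/aab meet in 2 with "b" left. Open state 3: 2a->3.
aab: 2b undefined. 2b->0: no, b/aab meet in 0. 2b->1: no, abbbbb/bbaaba meet in 2. 2b->2: no, abbbbb/aab meet in 2. 2b->3: ok.
aaab: 3b undefined. 3b->0: no, b/aaabb meet in 0. 3b->1: no, abbbbb/aab meet in 3. 3b->2: no, abbbbb/bab meet in 2. 3b->3: no, abbbbb/aab meet in 3. Open state 4: 3b->4.
aaaba: 4a undefined. 4a->0: no, b/aaaba meet in 0. 4a->1: no, a/aaaba meet in 1. 4a->2: ok.
aaabb: 4b undefined. 4b->0: no, b/aaabb meet in 0. 4b->1: no, abbbbb/bab meet in 2. 4b->2: no, abbbbb/aab meet in 3. 4b->3: ok.
baaaa: 3a undefined. 3a->0: no, b/bbaaba meet in 0. 3a->1: no, baaaab/bab meet in 2. 3a->2: no, baaaab/aab meet in 3. 3a->3: ok.
All examples now run through 5 states with every (state, symbol) defined. Accept strings end in {0,1,4}, Reject strings end in {2,3}; accept={0,1,4}.

states=5 start=0 accept={0,1,4} delta: 0a->1 0b->0 1a->2 1b->2 2a->3 2b->3 3a->3 3b->4 4a->2 4b->3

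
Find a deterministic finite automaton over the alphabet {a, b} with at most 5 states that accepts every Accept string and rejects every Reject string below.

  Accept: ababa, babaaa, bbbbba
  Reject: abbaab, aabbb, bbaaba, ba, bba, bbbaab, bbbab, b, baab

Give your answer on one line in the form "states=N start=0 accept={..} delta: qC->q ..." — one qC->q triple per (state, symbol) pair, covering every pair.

Fold the examples into a partial DFA from state 0: repeatedly fix the first undefined (state, symbol) met by the shortest-then-alphabetical prefix, trying targets in increasing order and rejecting any under which an Accept and a Reject string meet in one state with the same remainder; add a state when all current targets are rejected. Accepting states are where Accept strings end.
a: 0a undefined. 0a->0: ok.
b: 0b undefined. 0b->0: no, ababa/abbaab meet in 0. Open state 1: 0b->1.
ba: 1a undefined. 1a->0: no, ababa/ba meet in 0. 1a->1: no, ababa/bba meet in 1 with "ba" left. Open state 2: 1a->2.
bb: 1b undefined. 1b->0: no, bbbbba/bbaaba meet in 2. 1b->1: no, bbbbba/ba meet in 2. 1b->2: ok.
baa: 2a undefined. 2a->0: ok.
bab: 2b undefined. 2b->0: no, ababa/aabbb meet in 0. 2b->1: no, ababa/bbaaba meet in 2. 2b->2: no, ababa/bba meet in 0. Open state 3: 2b->3.
baba: 3a undefined. 3a->0: no, ababa/bba meet in 0. 3a->1: no, ababa/abbaab meet in 1. 3a->2: no, ababa/bbaaba meet in 2. 3a->3: no, ababa/aabbb meet in 3. Open state 4: 3a->4.
bbbb: 3b undefined. 3b->0: no, bbbbba/bbaaba meet in 2. 3b->1: no, bbbbba/bba meet in 0. 3b->2: ok.
babaa: 4a undefined. 4a->0: no, babaaa/bba meet in 0. 4a->1: no, babaaa/bbaaba meet in 2. 4a->2: no, babaaa/bba meet in 0. 4a->3: ok.
bbbab: 4b undefined. 4b->0: ok.
All examples now run through 5 states with every (state, symbol) defined. Accept strings end in {4}, Reject strings end in {0,1,2,3}; accept={4}.

states=5 start=0 accept={4} delta: 0a->0 0b->1 1a->2 1b->2 2a->0 2b->3 3a->4 3b->2 4a->3 4b->0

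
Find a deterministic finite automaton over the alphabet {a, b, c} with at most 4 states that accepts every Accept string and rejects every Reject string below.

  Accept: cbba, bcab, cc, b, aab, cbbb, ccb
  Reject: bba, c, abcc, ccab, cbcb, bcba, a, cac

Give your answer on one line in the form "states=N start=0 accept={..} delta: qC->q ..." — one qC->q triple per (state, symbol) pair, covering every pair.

states=4 start=0 accept={1,3} delta: 0a->0 0b->1 0c->2 1a->0 1b->0 1c->0 2a->0 2b->3 2c->3 3a->1 3b->3 3c->1

Fold the examples into a partial DFA from state 0: repeatedly fix the first undefined (state, symbol) met by the shortest-then-alphabetical prefix, trying targets in increasing order and rejecting any under which an Accept and a Reject string meet in one state with the same remainder; add a state when all current targets are rejected. Accepting states are where Accept strings end.
a: 0a undefined. 0a->0: ok.
b: 0b undefined. 0b->0: no, cc/abcc meet in 0 with "cc" left. Open state 1: 0b->1.
c: 0c undefined. 0c->0: no, cbba/bba meet in 1 with "ba" left. 0c->1: no, bcab/ccab meet in 1 with "cab" left. Open state 2: 0c->2.
bb: 1b undefined. 1b->0: ok.
bc: 1c undefined. 1c->0: ok.
ca: 2a undefined. 2a->0: ok.
cb: 2b undefined. 2b->0: no, cbba/bcba meet in 1 with "a" left. 2b->1: no, cbba/bba meet in 0. 2b->2: no, cbba/bba meet in 0. Open state 3: 2b->3.
cc: 2c undefined. 2c->0: no, bcab/ccab meet in 1. 2c->1: no, ccb/bba meet in 0. 2c->2: no, bcab/ccab meet in 1. 2c->3: ok.
cbb: 3b undefined. 3b->0: no, cbba/bba meet in 0. 3b->1: no, cbba/bcba meet in 1 with "a" left. 3b->2: no, cbba/bba meet in 0. 3b->3: ok.
cbc: 3c undefined. 3c->0: no, bcab/cbcb meet in 1. 3c->1: ok.
cca: 3a undefined. 3a->0: no, cbba/bba meet in 0. 3a->1: ok.
bcba: 1a undefined. 1a->0: ok.
All examples now run through 4 states with every (state, symbol) defined. Accept strings end in {1,3}, Reject strings end in {0,2}; accept={1,3}.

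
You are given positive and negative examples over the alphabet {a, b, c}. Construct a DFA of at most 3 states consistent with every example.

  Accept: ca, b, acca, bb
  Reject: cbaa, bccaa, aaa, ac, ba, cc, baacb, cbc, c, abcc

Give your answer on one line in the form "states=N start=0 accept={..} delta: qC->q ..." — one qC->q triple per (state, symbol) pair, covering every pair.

states=3 start=0 accept={1} delta: 0a->0 0b->1 0c->2 1a->0 1b->1 1c->0 2a->1 2b->0 2c->2

Fold the examples into a partial DFA from state 0: repeatedly fix the first undefined (state, symbol) met by the shortest-then-alphabetical prefix, trying targets in increasing order and rejecting any under which an Accept and a Reject string meet in one state with the same remainder; add a state when all current targets are rejected. Accepting states are where Accept strings end.
a: 0a undefined. 0a->0: ok.
b: 0b undefined. 0b->0: no, b/aaa meet in 0. Open state 1: 0b->1.
c: 0c undefined. 0c->0: no, ca/aaa meet in 0. 0c->1: no, ca/ba meet in 1 with "a" left. Open state 2: 0c->2.
ba: 1a undefined. 1a->0: ok.
bb: 1b undefined. 1b->0: no, bb/aaa meet in 0. 1b->1: ok.
bc: 1c undefined. 1c->0: ok.
ca: 2a undefined. 2a->0: no, ca/bccaa meet in 0. 2a->1: ok.
cb: 2b undefined. 2b->0: ok.
cc: 2c undefined. 2c->0: no, acca/cbaa meet in 0. 2c->1: no, ca/cc meet in 1. 2c->2: ok.
All examples now run through 3 states with every (state, symbol) defined. Accept strings end in {1}, Reject strings end in {0,2}; accept={1}.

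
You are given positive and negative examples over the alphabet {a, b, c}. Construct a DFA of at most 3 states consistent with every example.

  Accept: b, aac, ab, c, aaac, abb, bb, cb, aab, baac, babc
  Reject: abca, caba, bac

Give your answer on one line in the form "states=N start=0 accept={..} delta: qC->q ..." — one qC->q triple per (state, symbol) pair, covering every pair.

Grow the machine one transition at a time. Run the examples from 0; the earliest place one falls off (shortest prefix, ties alphabetical) gets sent to the lowest-numbered state that keeps every Accept/Reject pair distinguishable — a pair clashes when both reach the same state with identical unread suffix — and to a fresh state only if none does.
a: 0a undefined. 0a->0: ok.
b: 0b undefined. 0b->0: no, aac/bac meet in 0 with "c" left. Open state 1: 0b->1.
c: 0c undefined. 0c->0: ok.
ba: 1a undefined. 1a->0: no, aac/caba meet in 0. 1a->1: no, b/caba meet in 1. Open state 2: 1a->2.
bb: 1b undefined. 1b->0: ok.
abc: 1c undefined. 1c->0: no, aac/abca meet in 0. 1c->1: ok.
baa: 2a undefined. 2a->0: ok.
bab: 2b undefined. 2b->0: ok.
bac: 2c undefined. 2c->0: no, aac/bac meet in 0. 2c->1: no, b/bac meet in 1. 2c->2: ok.
All examples now run through 3 states with every (state, symbol) defined. Accept strings end in {0,1}, Reject strings end in {2}; accept={0,1}.

states=3 start=0 accept={0,1} delta: 0a->0 0b->1 0c->0 1a->2 1b->0 1c->1 2a->0 2b->0 2c->2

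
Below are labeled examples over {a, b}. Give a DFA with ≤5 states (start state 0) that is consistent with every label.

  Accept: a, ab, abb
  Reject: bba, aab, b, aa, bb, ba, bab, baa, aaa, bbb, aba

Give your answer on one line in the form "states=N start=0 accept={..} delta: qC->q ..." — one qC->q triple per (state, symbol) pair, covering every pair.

Grow the machine one transition at a time. Run the examples from 0; the earliest place one falls off (shortest prefix, ties alphabetical) gets sent to the lowest-numbered state that keeps every Accept/Reject pair distinguishable — a pair clashes when both reach the same state with identical unread suffix — and to a fresh state only if none does.
a: 0a undefined. 0a->0: no, a/aa meet in 0. Open state 1: 0a->1.
b: 0b undefined. 0b->0: no, a/bba meet in 1. 0b->1: no, a/b meet in 1. Open state 2: 0b->2.
aa: 1a undefined. 1a->0: no, a/aaa meet in 1. 1a->1: no, a/aa meet in 1. 1a->2: ok.
ab: 1b undefined. 1b->0: no, a/aba meet in 1. 1b->1: ok.
ba: 2a undefined. 2a->0: no, a/baa meet in 1. 2a->1: no, a/ba meet in 1. 2a->2: ok.
bb: 2b undefined. 2b->0: no, a/bba meet in 1. 2b->1: no, a/aab meet in 1. 2b->2: ok.
All examples now run through 3 states with every (state, symbol) defined. Accept strings end in {1}, Reject strings end in {2}; accept={1}.

states=3 start=0 accept={1} delta: 0a->1 0b->2 1a->2 1b->1 2a->2 2b->2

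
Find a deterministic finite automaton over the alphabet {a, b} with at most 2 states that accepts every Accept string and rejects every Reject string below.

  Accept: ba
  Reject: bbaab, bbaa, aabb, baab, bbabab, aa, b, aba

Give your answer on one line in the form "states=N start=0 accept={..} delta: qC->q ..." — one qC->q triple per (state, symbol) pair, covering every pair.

states=2 start=0 accept={1} delta: 0a->1 0b->0 1a->0 1b->1

Grow the machine one transition at a time. Run the examples from 0; the earliest place one falls off (shortest prefix, ties alphabetical) gets sent to the lowest-numbered state that keeps every Accept/Reject pair distinguishable — a pair clashes when both reach the same state with identical unread suffix — and to a fresh state only if none does.
a: 0a undefined. 0a->0: no, ba/aba meet in 0 with "ba" left. Open state 1: 0a->1.
b: 0b undefined. 0b->0: ok.
aa: 1a undefined. 1a->0: ok.
ab: 1b undefined. 1b->0: no, ba/aba meet in 1. 1b->1: ok.
All examples now run through 2 states with every (state, symbol) defined. Accept strings end in {1}, Reject strings end in {0}; accept={1}.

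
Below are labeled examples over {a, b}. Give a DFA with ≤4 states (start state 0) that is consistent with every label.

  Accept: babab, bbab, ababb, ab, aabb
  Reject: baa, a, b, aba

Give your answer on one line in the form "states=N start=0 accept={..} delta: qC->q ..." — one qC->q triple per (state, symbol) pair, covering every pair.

states=3 start=0 accept={2} delta: 0a->1 0b->0 1a->1 1b->2 2a->1 2b->2

Grow the machine one transition at a time. Run the examples from 0; the earliest place one falls off (shortest prefix, ties alphabetical) gets sent to the lowest-numbered state that keeps every Accept/Reject pair distinguishable — a pair clashes when both reach the same state with identical unread suffix — and to a fresh state only if none does.
a: 0a undefined. 0a->0: no, ab/b meet in 0 with "b" left. Open state 1: 0a->1.
b: 0b undefined. 0b->0: ok.
aa: 1a undefined. 1a->0: no, aabb/baa meet in 0. 1a->1: ok.
ab: 1b undefined. 1b->0: no, babab/b meet in 0. 1b->1: no, babab/baa meet in 1. Open state 2: 1b->2.
aba: 2a undefined. 2a->0: no, babab/b meet in 0. 2a->1: ok.
aabb: 2b undefined. 2b->0: no, ababb/b meet in 0. 2b->1: no, ababb/baa meet in 1. 2b->2: ok.
All examples now run through 3 states with every (state, symbol) defined. Accept strings end in {2}, Reject strings end in {0,1}; accept={2}.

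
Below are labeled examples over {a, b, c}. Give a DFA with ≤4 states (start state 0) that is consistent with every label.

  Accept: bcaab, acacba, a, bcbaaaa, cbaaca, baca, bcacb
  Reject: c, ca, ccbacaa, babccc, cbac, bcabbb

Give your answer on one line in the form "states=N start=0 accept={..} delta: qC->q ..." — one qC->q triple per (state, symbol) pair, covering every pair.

states=4 start=0 accept={0,3} delta: 0a->0 0b->1 0c->1 1a->1 1b->1 1c->2 2a->3 2b->0 2c->0 3a->2 3b->0 3c->2

Fold the examples into a partial DFA from state 0: repeatedly fix the first undefined (state, symbol) met by the shortest-then-alphabetical prefix, trying targets in increasing order and rejecting any under which an Accept and a Reject string meet in one state with the same remainder; add a state when all current targets are rejected. Accepting states are where Accept strings end.
a: 0a undefined. 0a->0: ok.
b: 0b undefined. 0b->0: no, baca/ca meet in 0 with "ca" left. Open state 1: 0b->1.
c: 0c undefined. 0c->0: no, a/c meet in 0. 0c->1: ok.
ba: 1a undefined. 1a->0: no, a/ca meet in 0. 1a->1: ok.
bc: 1c undefined. 1c->0: no, bcaab/c meet in 1. 1c->1: no, baca/c meet in 1. Open state 2: 1c->2.
cb: 1b undefined. 1b->0: no, cbaaca/c meet in 1. 1b->1: ok.
bca: 2a undefined. 2a->0: no, bcaab/c meet in 1. 2a->1: no, bcaab/c meet in 1. 2a->2: no, cbaaca/cbac meet in 2. Open state 3: 2a->3.
bcb: 2b undefined. 2b->0: ok.
bcaa: 3a undefined. 3a->0: no, bcaab/c meet in 1. 3a->1: no, bcaab/c meet in 1. 3a->2: ok.
bcab: 3b undefined. 3b->0: ok.
bcac: 3c undefined. 3c->0: no, bcacb/c meet in 1. 3c->1: no, bcacb/c meet in 1. 3c->2: ok.
babcc: 2c undefined. 2c->0: ok.
All examples now run through 4 states with every (state, symbol) defined. Accept strings end in {0,3}, Reject strings end in {1,2}; accept={0,3}.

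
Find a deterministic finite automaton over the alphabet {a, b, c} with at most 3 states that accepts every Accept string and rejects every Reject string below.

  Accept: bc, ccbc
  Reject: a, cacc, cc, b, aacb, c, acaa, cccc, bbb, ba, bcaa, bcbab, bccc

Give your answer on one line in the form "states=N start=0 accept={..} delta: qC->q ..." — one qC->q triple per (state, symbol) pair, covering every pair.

states=3 start=0 accept={2} delta: 0a->0 0b->1 0c->0 1a->0 1b->0 1c->2 2a->0 2b->0 2c->0

Grow the machine one transition at a time. Run the examples from 0; the earliest place one falls off (shortest prefix, ties alphabetical) gets sent to the lowest-numbered state that keeps every Accept/Reject pair distinguishable — a pair clashes when both reach the same state with identical unread suffix — and to a fresh state only if none does.
a: 0a undefined. 0a->0: ok.
b: 0b undefined. 0b->0: no, bc/c meet in 0 with "c" left. Open state 1: 0b->1.
c: 0c undefined. 0c->0: ok.
ba: 1a undefined. 1a->0: ok.
bb: 1b undefined. 1b->0: ok.
bc: 1c undefined. 1c->0: no, bc/a meet in 0. 1c->1: no, bc/b meet in 1. Open state 2: 1c->2.
bca: 2a undefined. 2a->0: ok.
bcb: 2b undefined. 2b->0: ok.
bcc: 2c undefined. 2c->0: ok.
All examples now run through 3 states with every (state, symbol) defined. Accept strings end in {2}, Reject strings end in {0,1}; accept={2}.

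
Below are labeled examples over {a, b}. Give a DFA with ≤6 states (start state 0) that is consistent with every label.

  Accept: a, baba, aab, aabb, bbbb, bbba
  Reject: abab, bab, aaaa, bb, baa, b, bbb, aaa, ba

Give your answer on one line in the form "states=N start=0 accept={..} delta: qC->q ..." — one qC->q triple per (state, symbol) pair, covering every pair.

Grow the machine one transition at a time. Run the examples from 0; the earliest place one falls off (shortest prefix, ties alphabetical) gets sent to the lowest-numbered state that keeps every Accept/Reject pair distinguishable — a pair clashes when both reach the same state with identical unread suffix — and to a fresh state only if none does.
a: 0a undefined. 0a->0: no, a/aaaa meet in 0. Open state 1: 0a->1.
b: 0b undefined. 0b->0: no, a/ba meet in 1. 0b->1: no, a/b meet in 1. Open state 2: 0b->2.
aa: 1a undefined. 1a->0: no, a/aaa meet in 1. 1a->1: no, a/aaaa meet in 1. 1a->2: no, aab/bb meet in 2 with "b" left. Open state 3: 1a->3.
ab: 1b undefined. 1b->0: ok.
ba: 2a undefined. 2a->0: no, a/baa meet in 1. 2a->1: no, a/ba meet in 1. 2a->2: ok.
bb: 2b undefined. 2b->0: no, bbbb/abab meet in 0. 2b->1: no, a/bab meet in 1. 2b->2: no, baba/bab meet in 2. 2b->3: no, baba/aaa meet in 3 with "a" left. Open state 4: 2b->4.
aaa: 3a undefined. 3a->0: no, a/aaaa meet in 1. 3a->1: no, a/aaa meet in 1. 3a->2: ok.
aab: 3b undefined. 3b->0: no, aab/abab meet in 0. 3b->1: no, aabb/abab meet in 0. 3b->2: no, aab/aaaa meet in 2. 3b->3: ok.
bbb: 4b undefined. 4b->0: no, bbbb/aaaa meet in 2. 4b->1: no, a/bbb meet in 1. 4b->2: no, bbbb/bab meet in 4. 4b->3: no, aab/bbb meet in 3. 4b->4: no, bbbb/bab meet in 4. Open state 5: 4b->5.
baba: 4a undefined. 4a->0: no, baba/abab meet in 0. 4a->1: ok.
bbba: 5a undefined. 5a->0: no, bbba/abab meet in 0. 5a->1: ok.
bbbb: 5b undefined. 5b->0: no, bbbb/abab meet in 0. 5b->1: ok.
All examples now run through 6 states with every (state, symbol) defined. Accept strings end in {1,3}, Reject strings end in {0,2,4,5}; accept={1,3}.

states=6 start=0 accept={1,3} delta: 0a->1 0b->2 1a->3 1b->0 2a->2 2b->4 3a->2 3b->3 4a->1 4b->5 5a->1 5b->1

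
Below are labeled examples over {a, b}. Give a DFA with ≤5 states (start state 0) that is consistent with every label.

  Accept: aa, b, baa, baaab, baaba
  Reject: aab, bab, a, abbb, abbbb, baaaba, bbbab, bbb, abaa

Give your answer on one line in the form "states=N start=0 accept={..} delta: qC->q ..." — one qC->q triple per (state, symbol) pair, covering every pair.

Grow the machine one transition at a time. Run the examples from 0; the earliest place one falls off (shortest prefix, ties alphabetical) gets sent to the lowest-numbered state that keeps every Accept/Reject pair distinguishable — a pair clashes when both reach the same state with identical unread suffix — and to a fresh state only if none does.
a: 0a undefined. 0a->0: no, aa/a meet in 0. Open state 1: 0a->1.
b: 0b undefined. 0b->0: no, b/bbb meet in 0. 0b->1: no, b/a meet in 1. Open state 2: 0b->2.
aa: 1a undefined. 1a->0: no, b/aab meet in 2. 1a->1: no, aa/a meet in 1. 1a->2: ok.
ab: 1b undefined. 1b->0: no, aa/abaa meet in 2. 1b->1: ok.
ba: 2a undefined. 2a->0: no, aa/bab meet in 2. 2a->1: no, aa/baaaba meet in 2. 2a->2: no, aa/abaa meet in 2. Open state 3: 2a->3.
bb: 2b undefined. 2b->0: no, aa/bbb meet in 2. 2b->1: ok.
baa: 3a undefined. 3a->0: no, aa/baaaba meet in 2. 3a->1: no, aa/baaaba meet in 2. 3a->2: no, baaab/bab meet in 3 with "b" left. 3a->3: no, baa/abaa meet in 3. Open state 4: 3a->4.
bab: 3b undefined. 3b->0: ok.
baaa: 4a undefined. 4a->0: ok.
baab: 4b undefined. 4b->0: no, baaba/aab meet in 1. 4b->1: ok.
All examples now run through 5 states with every (state, symbol) defined. Accept strings end in {2,4}, Reject strings end in {0,1,3}; accept={2,4}.

states=5 start=0 accept={2,4} delta: 0a->1 0b->2 1a->2 1b->1 2a->3 2b->1 3a->4 3b->0 4a->0 4b->1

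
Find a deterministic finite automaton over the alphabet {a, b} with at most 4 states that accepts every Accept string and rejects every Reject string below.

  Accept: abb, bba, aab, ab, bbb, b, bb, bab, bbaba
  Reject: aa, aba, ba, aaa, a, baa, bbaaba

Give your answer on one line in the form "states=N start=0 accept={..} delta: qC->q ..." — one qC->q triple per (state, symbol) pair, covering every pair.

states=3 start=0 accept={1,2} delta: 0a->0 0b->1 1a->0 1b->2 2a->1 2b->1

State merging on the prefix tree: take the shortest (then alphabetical) example prefix whose next move is undefined and point that move at state 0, else 1, else 2, ...; a target is out if some Accept/Reject pair would then sit in one state with the same input left (inseparable). If every existing state is out, open a new one.
a: 0a undefined. 0a->0: ok.
b: 0b undefined. 0b->0: no, abb/aa meet in 0. Open state 1: 0b->1.
ba: 1a undefined. 1a->0: ok.
bb: 1b undefined. 1b->0: no, abb/aa meet in 0. 1b->1: no, bba/aa meet in 0. Open state 2: 1b->2.
bba: 2a undefined. 2a->0: no, bba/aa meet in 0. 2a->1: ok.
bbb: 2b undefined. 2b->0: no, bbb/aa meet in 0. 2b->1: ok.
All examples now run through 3 states with every (state, symbol) defined. Accept strings end in {1,2}, Reject strings end in {0}; accept={1,2}.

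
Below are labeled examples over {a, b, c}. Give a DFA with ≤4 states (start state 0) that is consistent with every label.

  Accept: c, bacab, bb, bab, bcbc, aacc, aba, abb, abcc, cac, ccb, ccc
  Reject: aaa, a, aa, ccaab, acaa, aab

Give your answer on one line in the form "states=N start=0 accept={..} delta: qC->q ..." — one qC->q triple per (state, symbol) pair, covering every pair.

State merging on the prefix tree: take the shortest (then alphabetical) example prefix whose next move is undefined and point that move at state 0, else 1, else 2, ...; a target is out if some Accept/Reject pair would then sit in one state with the same input left (inseparable). If every existing state is out, open a new one.
a: 0a undefined. 0a->0: ok.
b: 0b undefined. 0b->0: no, bb/aaa meet in 0. Open state 1: 0b->1.
c: 0c undefined. 0c->0: no, c/aaa meet in 0. 0c->1: no, c/aab meet in 1. Open state 2: 0c->2.
ba: 1a undefined. 1a->0: no, bab/aab meet in 1. 1a->1: no, aba/aab meet in 1. 1a->2: ok.
bb: 1b undefined. 1b->0: no, bb/aaa meet in 0. 1b->1: no, bb/aab meet in 1. 1b->2: ok.
bc: 1c undefined. 1c->0: no, bcbc/aaa meet in 0. 1c->1: no, abcc/aab meet in 1. 1c->2: ok.
ca: 2a undefined. 2a->0: ok.
cc: 2c undefined. 2c->0: no, bacab/ccaab meet in 1. 2c->1: no, aacc/ccaab meet in 1. 2c->2: no, bacab/ccaab meet in 1. Open state 3: 2c->3.
bab: 2b undefined. 2b->0: no, bab/aaa meet in 0. 2b->1: no, bab/aab meet in 1. 2b->2: ok.
cca: 3a undefined. 3a->0: no, bacab/ccaab meet in 1. 3a->1: no, c/ccaab meet in 2. 3a->2: ok.
ccb: 3b undefined. 3b->0: no, ccb/aaa meet in 0. 3b->1: no, ccb/ccaab meet in 1. 3b->2: ok.
ccc: 3c undefined. 3c->0: no, ccc/aaa meet in 0. 3c->1: no, ccc/ccaab meet in 1. 3c->2: ok.
All examples now run through 4 states with every (state, symbol) defined. Accept strings end in {2,3}, Reject strings end in {0,1}; accept={2,3}.

states=4 start=0 accept={2,3} delta: 0a->0 0b->1 0c->2 1a->2 1b->2 1c->2 2a->0 2b->2 2c->3 3a->2 3b->2 3c->2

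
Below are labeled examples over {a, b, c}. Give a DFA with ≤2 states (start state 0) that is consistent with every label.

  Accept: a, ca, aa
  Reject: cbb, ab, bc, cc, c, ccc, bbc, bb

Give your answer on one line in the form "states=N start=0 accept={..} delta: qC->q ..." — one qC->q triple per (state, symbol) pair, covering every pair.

states=2 start=0 accept={0} delta: 0a->0 0b->1 0c->1 1a->0 1b->1 1c->1

Fold the examples into a partial DFA from state 0: repeatedly fix the first undefined (state, symbol) met by the shortest-then-alphabetical prefix, trying targets in increasing order and rejecting any under which an Accept and a Reject string meet in one state with the same remainder; add a state when all current targets are rejected. Accepting states are where Accept strings end.
a: 0a undefined. 0a->0: ok.
b: 0b undefined. 0b->0: no, a/ab meet in 0. Open state 1: 0b->1.
c: 0c undefined. 0c->0: no, a/cc meet in 0. 0c->1: ok.
bb: 1b undefined. 1b->0: no, a/bb meet in 0. 1b->1: ok.
bc: 1c undefined. 1c->0: no, a/bc meet in 0. 1c->1: ok.
ca: 1a undefined. 1a->0: ok.
All examples now run through 2 states with every (state, symbol) defined. Accept strings end in {0}, Reject strings end in {1}; accept={0}.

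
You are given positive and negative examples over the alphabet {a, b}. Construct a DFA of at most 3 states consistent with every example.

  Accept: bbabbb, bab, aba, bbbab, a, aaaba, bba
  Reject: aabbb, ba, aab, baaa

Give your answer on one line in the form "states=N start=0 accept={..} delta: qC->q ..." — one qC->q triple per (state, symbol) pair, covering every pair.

states=3 start=0 accept={0,1} delta: 0a->1 0b->2 1a->0 1b->0 2a->2 2b->0

State merging on the prefix tree: take the shortest (then alphabetical) example prefix whose next move is undefined and point that move at state 0, else 1, else 2, ...; a target is out if some Accept/Reject pair would then sit in one state with the same input left (inseparable). If every existing state is out, open a new one.
a: 0a undefined. 0a->0: no, aba/ba meet in 0 with "ba" left. Open state 1: 0a->1.
b: 0b undefined. 0b->0: no, a/ba meet in 1. 0b->1: no, bab/aab meet in 1 with "ab" left. Open state 2: 0b->2.
aa: 1a undefined. 1a->0: ok.
ab: 1b undefined. 1b->0: ok.
ba: 2a undefined. 2a->0: no, bab/aab meet in 2. 2a->1: no, aba/ba meet in 1. 2a->2: ok.
bb: 2b undefined. 2b->0: ok.
All examples now run through 3 states with every (state, symbol) defined. Accept strings end in {0,1}, Reject strings end in {2}; accept={0,1}.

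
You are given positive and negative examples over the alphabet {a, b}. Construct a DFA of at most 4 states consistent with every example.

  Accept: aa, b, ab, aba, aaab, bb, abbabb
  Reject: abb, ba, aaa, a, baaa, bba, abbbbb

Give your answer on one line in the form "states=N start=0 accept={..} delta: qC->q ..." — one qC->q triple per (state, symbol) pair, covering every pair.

Fold the examples into a partial DFA from state 0: repeatedly fix the first undefined (state, symbol) met by the shortest-then-alphabetical prefix, trying targets in increasing order and rejecting any under which an Accept and a Reject string meet in one state with the same remainder; add a state when all current targets are rejected. Accepting states are where Accept strings end.
a: 0a undefined. 0a->0: no, aa/aaa meet in 0. Open state 1: 0a->1.
b: 0b undefined. 0b->0: ok.
aa: 1a undefined. 1a->0: ok.
ab: 1b undefined. 1b->0: no, aa/abb meet in 0. 1b->1: no, ab/abb meet in 1. Open state 2: 1b->2.
aba: 2a undefined. 2a->0: ok.
abb: 2b undefined. 2b->0: no, aa/abb meet in 0. 2b->1: no, ab/abbbbb meet in 2. 2b->2: no, ab/abb meet in 2. Open state 3: 2b->3.
abba: 3a undefined. 3a->0: ok.
abbb: 3b undefined. 3b->0: no, aa/abbbbb meet in 0. 3b->1: ok.
All examples now run through 4 states with every (state, symbol) defined. Accept strings end in {0,2}, Reject strings end in {1,3}; accept={0,2}.

states=4 start=0 accept={0,2} delta: 0a->1 0b->0 1a->0 1b->2 2a->0 2b->3 3a->0 3b->1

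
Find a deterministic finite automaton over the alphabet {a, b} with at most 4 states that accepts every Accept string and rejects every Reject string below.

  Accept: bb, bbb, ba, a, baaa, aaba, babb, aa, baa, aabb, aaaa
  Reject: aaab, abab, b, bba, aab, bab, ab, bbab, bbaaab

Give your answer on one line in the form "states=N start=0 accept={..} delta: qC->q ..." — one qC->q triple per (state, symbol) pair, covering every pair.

Fold the examples into a partial DFA from state 0: repeatedly fix the first undefined (state, symbol) met by the shortest-then-alphabetical prefix, trying targets in increasing order and rejecting any under which an Accept and a Reject string meet in one state with the same remainder; add a state when all current targets are rejected. Accepting states are where Accept strings end.
a: 0a undefined. 0a->0: ok.
b: 0b undefined. 0b->0: no, bb/aaab meet in 0. Open state 1: 0b->1.
ba: 1a undefined. 1a->0: ok.
bb: 1b undefined. 1b->0: no, bb/bba meet in 0. 1b->1: no, bb/aaab meet in 1. Open state 2: 1b->2.
bba: 2a undefined. 2a->0: no, ba/bba meet in 0. 2a->1: no, bb/bbab meet in 2. 2a->2: no, bb/bba meet in 2. Open state 3: 2a->3.
bbb: 2b undefined. 2b->0: ok.
bbaa: 3a undefined. 3a->0: ok.
bbab: 3b undefined. 3b->0: no, bbb/bbab meet in 0. 3b->1: ok.
All examples now run through 4 states with every (state, symbol) defined. Accept strings end in {0,2}, Reject strings end in {1,3}; accept={0,2}.

states=4 start=0 accept={0,2} delta: 0a->0 0b->1 1a->0 1b->2 2a->3 2b->0 3a->0 3b->1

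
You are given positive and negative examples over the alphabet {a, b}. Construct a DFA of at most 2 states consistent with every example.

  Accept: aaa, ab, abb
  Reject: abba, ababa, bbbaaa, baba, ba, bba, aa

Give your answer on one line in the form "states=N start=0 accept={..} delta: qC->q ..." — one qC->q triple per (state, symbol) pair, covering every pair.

states=2 start=0 accept={1} delta: 0a->1 0b->1 1a->0 1b->1

Fold the examples into a partial DFA from state 0: repeatedly fix the first undefined (state, symbol) met by the shortest-then-alphabetical prefix, trying targets in increasing order and rejecting any under which an Accept and a Reject string meet in one state with the same remainder; add a state when all current targets are rejected. Accepting states are where Accept strings end.
a: 0a undefined. 0a->0: no, aaa/aa meet in 0. Open state 1: 0a->1.
b: 0b undefined. 0b->0: no, aaa/bbbaaa meet in 1 with "aa" left. 0b->1: ok.
aa: 1a undefined. 1a->0: ok.
ab: 1b undefined. 1b->0: no, aaa/ababa meet in 1. 1b->1: ok.
All examples now run through 2 states with every (state, symbol) defined. Accept strings end in {1}, Reject strings end in {0}; accept={1}.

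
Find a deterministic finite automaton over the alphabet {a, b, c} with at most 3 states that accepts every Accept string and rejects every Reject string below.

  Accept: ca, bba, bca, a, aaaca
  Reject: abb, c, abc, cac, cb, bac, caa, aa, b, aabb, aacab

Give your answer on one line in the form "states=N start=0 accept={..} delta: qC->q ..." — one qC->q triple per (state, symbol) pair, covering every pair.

states=2 start=0 accept={1} delta: 0a->1 0b->0 0c->0 1a->0 1b->0 1c->0

Fold the examples into a partial DFA from state 0: repeatedly fix the first undefined (state, symbol) met by the shortest-then-alphabetical prefix, trying targets in increasing order and rejecting any under which an Accept and a Reject string meet in one state with the same remainder; add a state when all current targets are rejected. Accepting states are where Accept strings end.
a: 0a undefined. 0a->0: no, a/aa meet in 0. Open state 1: 0a->1.
b: 0b undefined. 0b->0: ok.
c: 0c undefined. 0c->0: ok.
aa: 1a undefined. 1a->0: ok.
ab: 1b undefined. 1b->0: ok.
bac: 1c undefined. 1c->0: ok.
All examples now run through 2 states with every (state, symbol) defined. Accept strings end in {1}, Reject strings end in {0}; accept={1}.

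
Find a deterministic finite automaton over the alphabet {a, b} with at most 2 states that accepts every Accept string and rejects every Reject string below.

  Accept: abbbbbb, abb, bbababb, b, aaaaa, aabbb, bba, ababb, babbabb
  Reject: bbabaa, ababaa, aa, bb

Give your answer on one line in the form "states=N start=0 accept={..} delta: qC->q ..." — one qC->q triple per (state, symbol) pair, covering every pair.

states=2 start=0 accept={1} delta: 0a->1 0b->1 1a->0 1b->0

State merging on the prefix tree: take the shortest (then alphabetical) example prefix whose next move is undefined and point that move at state 0, else 1, else 2, ...; a target is out if some Accept/Reject pair would then sit in one state with the same input left (inseparable). If every existing state is out, open a new one.
a: 0a undefined. 0a->0: no, abb/bb meet in 0 with "bb" left. Open state 1: 0a->1.
b: 0b undefined. 0b->0: no, b/bb meet in 0. 0b->1: ok.
aa: 1a undefined. 1a->0: ok.
ab: 1b undefined. 1b->0: ok.
All examples now run through 2 states with every (state, symbol) defined. Accept strings end in {1}, Reject strings end in {0}; accept={1}.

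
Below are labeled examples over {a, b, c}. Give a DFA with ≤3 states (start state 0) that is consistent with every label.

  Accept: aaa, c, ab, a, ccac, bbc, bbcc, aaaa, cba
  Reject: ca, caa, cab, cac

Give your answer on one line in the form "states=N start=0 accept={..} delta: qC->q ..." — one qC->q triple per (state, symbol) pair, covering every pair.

states=3 start=0 accept={0,1} delta: 0a->0 0b->0 0c->1 1a->2 1b->0 1c->0 2a->2 2b->2 2c->2

Grow the machine one transition at a time. Run the examples from 0; the earliest place one falls off (shortest prefix, ties alphabetical) gets sent to the lowest-numbered state that keeps every Accept/Reject pair distinguishable — a pair clashes when both reach the same state with identical unread suffix — and to a fresh state only if none does.
a: 0a undefined. 0a->0: ok.
b: 0b undefined. 0b->0: ok.
c: 0c undefined. 0c->0: no, aaa/ca meet in 0. Open state 1: 0c->1.
ca: 1a undefined. 1a->0: no, aaa/ca meet in 0. 1a->1: no, c/ca meet in 1. Open state 2: 1a->2.
cb: 1b undefined. 1b->0: ok.
cc: 1c undefined. 1c->0: ok.
caa: 2a undefined. 2a->0: no, aaa/caa meet in 0. 2a->1: no, c/caa meet in 1. 2a->2: ok.
cab: 2b undefined. 2b->0: no, aaa/cab meet in 0. 2b->1: no, c/cab meet in 1. 2b->2: ok.
cac: 2c undefined. 2c->0: no, aaa/cac meet in 0. 2c->1: no, c/cac meet in 1. 2c->2: ok.
All examples now run through 3 states with every (state, symbol) defined. Accept strings end in {0,1}, Reject strings end in {2}; accept={0,1}.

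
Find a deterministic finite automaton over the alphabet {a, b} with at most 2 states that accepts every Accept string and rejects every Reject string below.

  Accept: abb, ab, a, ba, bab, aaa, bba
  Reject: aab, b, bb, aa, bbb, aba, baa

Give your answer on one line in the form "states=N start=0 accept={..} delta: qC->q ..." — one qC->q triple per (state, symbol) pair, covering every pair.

states=2 start=0 accept={1} delta: 0a->1 0b->0 1a->0 1b->1

Grow the machine one transition at a time. Run the examples from 0; the earliest place one falls off (shortest prefix, ties alphabetical) gets sent to the lowest-numbered state that keeps every Accept/Reject pair distinguishable — a pair clashes when both reach the same state with identical unread suffix — and to a fresh state only if none does.
a: 0a undefined. 0a->0: no, abb/bb meet in 0 with "bb" left. Open state 1: 0a->1.
b: 0b undefined. 0b->0: ok.
aa: 1a undefined. 1a->0: ok.
ab: 1b undefined. 1b->0: no, abb/aab meet in 0. 1b->1: ok.
All examples now run through 2 states with every (state, symbol) defined. Accept strings end in {1}, Reject strings end in {0}; accept={1}.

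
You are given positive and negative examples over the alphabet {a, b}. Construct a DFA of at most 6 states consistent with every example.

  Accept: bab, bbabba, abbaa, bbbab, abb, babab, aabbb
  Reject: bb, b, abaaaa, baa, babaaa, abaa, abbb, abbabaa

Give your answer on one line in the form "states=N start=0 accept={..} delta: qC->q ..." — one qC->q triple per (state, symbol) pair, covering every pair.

states=5 start=0 accept={3,4} delta: 0a->1 0b->0 1a->2 1b->3 2a->0 2b->1 3a->1 3b->4 4a->4 4b->0

State merging on the prefix tree: take the shortest (then alphabetical) example prefix whose next move is undefined and point that move at state 0, else 1, else 2, ...; a target is out if some Accept/Reject pair would then sit in one state with the same input left (inseparable). If every existing state is out, open a new one.
a: 0a undefined. 0a->0: no, abb/bb meet in 0 with "bb" left. Open state 1: 0a->1.
b: 0b undefined. 0b->0: ok.
aa: 1a undefined. 1a->0: no, aabbb/bb meet in 0. 1a->1: no, aabbb/abbb meet in 1 with "bbb" left. Open state 2: 1a->2.
ab: 1b undefined. 1b->0: no, bab/bb meet in 0. 1b->1: no, bab/abbb meet in 1. 1b->2: no, bab/baa meet in 2. Open state 3: 1b->3.
aab: 2b undefined. 2b->0: no, aabbb/bb meet in 0. 2b->1: ok.
aba: 3a undefined. 3a->0: no, babab/bb meet in 0. 3a->1: ok.
abb: 3b undefined. 3b->0: no, abbaa/baa meet in 2. 3b->1: no, bab/abbb meet in 3. 3b->2: no, bbabba/babaaa meet in 2 with "a" left. 3b->3: no, bab/abbb meet in 3. Open state 4: 3b->4.
abba: 4a undefined. 4a->0: no, bbabba/bb meet in 0. 4a->1: no, abbaa/baa meet in 2. 4a->2: no, bbabba/baa meet in 2. 4a->3: no, abbaa/abbabaa meet in 1. 4a->4: ok.
abbb: 4b undefined. 4b->0: ok.
abaaa: 2a undefined. 2a->0: ok.
All examples now run through 5 states with every (state, symbol) defined. Accept strings end in {3,4}, Reject strings end in {0,1,2}; accept={3,4}.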